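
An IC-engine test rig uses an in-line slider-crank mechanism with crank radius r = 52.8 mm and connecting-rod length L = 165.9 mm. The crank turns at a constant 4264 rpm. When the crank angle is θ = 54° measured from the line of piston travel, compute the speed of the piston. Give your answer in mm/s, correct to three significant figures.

ω = 2π·4264/60 = 446.5 rad/s
For an in-line slider-crank, x = r cosθ + √(L² − r² sin²θ), so v = −rω sinθ·[1 + r cosθ/√(L² − r² sin²θ)].
With r = 0.0528 m, L = 0.1659 m, θ = 54°: √(L² − r² sin²θ) = 0.16031 m.
v = −0.0528·446.5·0.80902·[1 + 0.0528·0.58779/0.16031] = -22.766 m/s.
|v| = 22.766 m/s = 22766 mm/s.

22800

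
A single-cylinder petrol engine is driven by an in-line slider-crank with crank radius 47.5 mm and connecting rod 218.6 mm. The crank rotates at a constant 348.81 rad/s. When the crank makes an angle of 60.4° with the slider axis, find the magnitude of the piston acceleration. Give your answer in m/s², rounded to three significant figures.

2210

ω = 348.8 rad/s
x(θ) = r cosθ + √(L² − r² sin²θ); with ω constant, a = ω²·d²x/dθ².
d²x/dθ² = −r cosθ − r²(cos2θ)/√u − r⁴ sin²2θ/(4u^{3/2}),  u = L² − r² sin²θ = 0.0460802 m².
Substituting r = 0.0475 m, L = 0.2186 m, θ = 60.4°: d²x/dθ² = -0.018175 m.
a = ω²·d²x/dθ² = (348.8)²·(-0.018175) = -2211.4 m/s²;  |a| = 2211.4 m/s².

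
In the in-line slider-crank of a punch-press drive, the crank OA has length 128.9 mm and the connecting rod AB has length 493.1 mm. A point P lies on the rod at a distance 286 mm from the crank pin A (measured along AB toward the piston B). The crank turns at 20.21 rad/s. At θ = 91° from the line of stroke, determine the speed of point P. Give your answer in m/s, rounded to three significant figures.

2.60

ω = 20.21 rad/s.  Crank-pin speed |V_A| = rω = 2.6051 m/s, perpendicular to OA.
Rod angle: sinφ = −(r/L) sinθ ⇒ φ = -15.151°; ω_rod = −rω cosθ/√(L²−r²sin²θ) = +0.095522 rad/s.
V_P = V_A + ω_rod × AP, with AP = 0.286 m along the rod.
Components: V_Px = −rω sinθ − a·ω_rod·sinφ = -2.5975 m/s;  V_Py = rω cosθ + a·ω_rod·cosφ = -0.019095 m/s.
|V_P| = √(V_Px² + V_Py²) = 2.5976 m/s.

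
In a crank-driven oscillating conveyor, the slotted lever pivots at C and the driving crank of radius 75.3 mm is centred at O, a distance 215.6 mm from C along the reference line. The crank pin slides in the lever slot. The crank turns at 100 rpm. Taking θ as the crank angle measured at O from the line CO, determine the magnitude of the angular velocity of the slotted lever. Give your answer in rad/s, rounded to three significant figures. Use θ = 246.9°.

0.186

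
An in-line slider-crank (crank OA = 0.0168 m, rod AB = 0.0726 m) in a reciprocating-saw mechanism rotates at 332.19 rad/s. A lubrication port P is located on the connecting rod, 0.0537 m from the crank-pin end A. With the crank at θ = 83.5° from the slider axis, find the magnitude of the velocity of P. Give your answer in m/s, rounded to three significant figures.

5.66

ω = 332.2 rad/s.  Crank-pin speed |V_A| = rω = 5.5808 m/s, perpendicular to OA.
Rod angle: sinφ = −(r/L) sinθ ⇒ φ = -13.292°; ω_rod = −rω cosθ/√(L²−r²sin²θ) = -8.9415 rad/s.
V_P = V_A + ω_rod × AP, with AP = 0.0537 m along the rod.
Components: V_Px = −rω sinθ − a·ω_rod·sinφ = -5.6553 m/s;  V_Py = rω cosθ + a·ω_rod·cosφ = +0.16447 m/s.
|V_P| = √(V_Px² + V_Py²) = 5.6577 m/s.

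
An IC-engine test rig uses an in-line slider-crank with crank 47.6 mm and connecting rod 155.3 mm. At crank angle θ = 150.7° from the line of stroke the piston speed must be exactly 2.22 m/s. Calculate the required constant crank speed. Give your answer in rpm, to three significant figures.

1250

For an in-line slider-crank, |v_piston| = rω|sinθ|·[1 + r cosθ/√(L² − r² sin²θ)].
With r = 0.0476 m, L = 0.1553 m, θ = 150.7°: the bracketed kinematic factor |dx/dθ| = 0.016997 m.
ω = v/|dx/dθ| = 2.22/0.016997 = 130.61 rad/s.
N = 60ω/(2π) = 1247.3 rpm.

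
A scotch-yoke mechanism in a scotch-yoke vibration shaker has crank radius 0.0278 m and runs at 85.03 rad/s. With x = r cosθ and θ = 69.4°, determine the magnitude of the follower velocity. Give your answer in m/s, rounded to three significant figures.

2.21

ω = 85.03 rad/s
x = r cosθ ⇒ ẋ = −rω sinθ.
|v| = rω|sinθ| = 0.0278·85.03·|sin 69.4°| = 2.2127 m/s.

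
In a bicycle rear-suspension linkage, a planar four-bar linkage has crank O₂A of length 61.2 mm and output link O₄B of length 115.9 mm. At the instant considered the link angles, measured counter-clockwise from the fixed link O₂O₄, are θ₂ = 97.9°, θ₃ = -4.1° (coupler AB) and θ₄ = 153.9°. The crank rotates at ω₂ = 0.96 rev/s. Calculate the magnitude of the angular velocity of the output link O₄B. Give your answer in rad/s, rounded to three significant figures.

ω₂ = 6.032 rad/s (from 0.96 rev/s).
Differentiating the loop-closure r₂e^{iθ₂}+r₃e^{iθ₃}=r₁+r₄e^{iθ₄} gives r₂ω₂e^{iθ₂}+r₃ω₃e^{iθ₃}=r₄ω₄e^{iθ₄}.
Eliminating the other unknown: ω₄ = r₂ω₂ sin(θ₂−θ₃) / [r₄ sin(θ₄−θ₃)].
Numerator sine = +0.97815; denominator sine = +0.37461.
Result = 0.0612·6.032·(+0.97815) / (0.1159·(+0.37461)) = +8.3166 rad/s; magnitude 8.3166 rad/s.

8.32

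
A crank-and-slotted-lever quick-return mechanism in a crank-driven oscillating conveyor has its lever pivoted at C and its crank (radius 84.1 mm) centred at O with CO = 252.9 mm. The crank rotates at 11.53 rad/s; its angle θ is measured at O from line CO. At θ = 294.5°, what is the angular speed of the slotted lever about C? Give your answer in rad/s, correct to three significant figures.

2.07

ω = 11.53 rad/s
Crank pin A relative to C: A = (d + r cosθ, r sinθ); lever angle φ = atan2(r sinθ, d + r cosθ).
Differentiating tanφ: φ̇ = rω(d cosθ + r)/(d² + r² + 2dr cosθ).
d² + r² + 2dr cosθ = |CA|² = 0.0886713 m²;  d cosθ + r = +0.18898 m.
|ω_lever| = |0.0841·11.53·+0.18898| / 0.0886713 = 2.0666 rad/s.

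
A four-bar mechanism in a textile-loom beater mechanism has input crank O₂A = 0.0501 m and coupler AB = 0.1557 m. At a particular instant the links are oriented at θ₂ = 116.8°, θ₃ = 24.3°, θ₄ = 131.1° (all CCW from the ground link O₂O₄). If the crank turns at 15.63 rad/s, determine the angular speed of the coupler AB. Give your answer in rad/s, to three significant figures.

1.30

ω₂ = 15.63 rad/s
Differentiating the loop-closure r₂e^{iθ₂}+r₃e^{iθ₃}=r₁+r₄e^{iθ₄} gives r₂ω₂e^{iθ₂}+r₃ω₃e^{iθ₃}=r₄ω₄e^{iθ₄}.
Eliminating the other unknown: ω₃ = r₂ω₂ sin(θ₄−θ₂) / [r₃ sin(θ₃−θ₄)].
Numerator sine = +0.24700; denominator sine = -0.95732.
Result = 0.0501·15.63·(+0.24700) / (0.1557·(-0.95732)) = -1.2976 rad/s; magnitude 1.2976 rad/s.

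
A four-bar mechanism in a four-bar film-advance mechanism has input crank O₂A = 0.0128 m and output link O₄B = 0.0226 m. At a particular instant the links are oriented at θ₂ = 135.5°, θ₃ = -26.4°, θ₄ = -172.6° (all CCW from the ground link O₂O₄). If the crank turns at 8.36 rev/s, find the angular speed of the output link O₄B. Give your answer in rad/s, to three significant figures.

16.6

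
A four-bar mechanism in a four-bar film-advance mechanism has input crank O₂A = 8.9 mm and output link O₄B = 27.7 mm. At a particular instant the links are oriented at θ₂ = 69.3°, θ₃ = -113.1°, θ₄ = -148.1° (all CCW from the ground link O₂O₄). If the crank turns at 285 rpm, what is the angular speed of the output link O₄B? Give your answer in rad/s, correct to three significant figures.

0.700

ω₂ = 29.85 rad/s (from 285 rpm).
Differentiating the loop-closure r₂e^{iθ₂}+r₃e^{iθ₃}=r₁+r₄e^{iθ₄} gives r₂ω₂e^{iθ₂}+r₃ω₃e^{iθ₃}=r₄ω₄e^{iθ₄}.
Eliminating the other unknown: ω₄ = r₂ω₂ sin(θ₂−θ₃) / [r₄ sin(θ₄−θ₃)].
Numerator sine = -0.04188; denominator sine = -0.57358.
Result = 0.0089·29.85·(-0.04188) / (0.0277·(-0.57358)) = +0.70009 rad/s; magnitude 0.70009 rad/s.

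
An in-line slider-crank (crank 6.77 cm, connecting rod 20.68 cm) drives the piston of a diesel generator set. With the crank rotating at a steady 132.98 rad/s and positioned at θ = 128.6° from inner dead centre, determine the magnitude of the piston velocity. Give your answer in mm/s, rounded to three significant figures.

5550

ω = 133 rad/s
For an in-line slider-crank, x = r cosθ + √(L² − r² sin²θ), so v = −rω sinθ·[1 + r cosθ/√(L² − r² sin²θ)].
With r = 0.0677 m, L = 0.2068 m, θ = 128.6°: √(L² − r² sin²θ) = 0.19992 m.
v = −0.0677·133·0.78152·[1 + 0.0677·-0.62388/0.19992] = -5.5494 m/s.
|v| = 5.5494 m/s = 5549.4 mm/s.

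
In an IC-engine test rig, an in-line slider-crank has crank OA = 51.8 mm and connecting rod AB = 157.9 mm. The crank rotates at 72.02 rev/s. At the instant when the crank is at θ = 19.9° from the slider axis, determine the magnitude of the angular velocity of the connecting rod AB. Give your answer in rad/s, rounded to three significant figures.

ω = 452.5 rad/s (converted from 72.02 rev/s).
The rod makes angle φ with the slider axis where L sinφ = r sinθ; differentiating, L cosφ·φ̇ = r ω cosθ.
L cosφ = √(L² − r² sin²θ) = 0.15691 m.
|ω_rod| = r ω |cosθ| / √(L² − r² sin²θ) = 0.0518·452.5·0.94029/0.15691 = 140.46 rad/s.

140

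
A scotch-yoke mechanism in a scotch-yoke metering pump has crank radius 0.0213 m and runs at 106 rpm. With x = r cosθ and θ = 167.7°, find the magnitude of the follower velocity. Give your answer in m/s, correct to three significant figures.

0.0504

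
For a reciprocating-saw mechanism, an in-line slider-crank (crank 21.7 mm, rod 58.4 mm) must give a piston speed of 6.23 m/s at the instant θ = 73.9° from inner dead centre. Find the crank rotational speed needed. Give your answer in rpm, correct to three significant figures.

For an in-line slider-crank, |v_piston| = rω|sinθ|·[1 + r cosθ/√(L² − r² sin²θ)].
With r = 0.0217 m, L = 0.0584 m, θ = 73.9°: the bracketed kinematic factor |dx/dθ| = 0.023149 m.
ω = v/|dx/dθ| = 6.23/0.023149 = 269.13 rad/s.
N = 60ω/(2π) = 2570 rpm.

2570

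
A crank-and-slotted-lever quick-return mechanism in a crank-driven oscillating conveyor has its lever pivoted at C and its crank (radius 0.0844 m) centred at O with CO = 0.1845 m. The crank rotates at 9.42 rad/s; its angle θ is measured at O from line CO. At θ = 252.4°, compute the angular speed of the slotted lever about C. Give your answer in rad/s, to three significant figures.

0.717

ω = 9.42 rad/s
Crank pin A relative to C: A = (d + r cosθ, r sinθ); lever angle φ = atan2(r sinθ, d + r cosθ).
Differentiating tanφ: φ̇ = rω(d cosθ + r)/(d² + r² + 2dr cosθ).
d² + r² + 2dr cosθ = |CA|² = 0.0317467 m²;  d cosθ + r = +0.028613 m.
|ω_lever| = |0.0844·9.42·+0.028613| / 0.0317467 = 0.71656 rad/s.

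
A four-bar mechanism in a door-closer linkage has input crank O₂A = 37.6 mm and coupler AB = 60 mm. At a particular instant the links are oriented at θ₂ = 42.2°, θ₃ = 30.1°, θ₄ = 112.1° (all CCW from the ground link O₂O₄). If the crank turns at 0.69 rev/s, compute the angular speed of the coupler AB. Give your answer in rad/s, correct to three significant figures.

ω₂ = 4.335 rad/s (from 0.69 rev/s).
Differentiating the loop-closure r₂e^{iθ₂}+r₃e^{iθ₃}=r₁+r₄e^{iθ₄} gives r₂ω₂e^{iθ₂}+r₃ω₃e^{iθ₃}=r₄ω₄e^{iθ₄}.
Eliminating the other unknown: ω₃ = r₂ω₂ sin(θ₄−θ₂) / [r₃ sin(θ₃−θ₄)].
Numerator sine = +0.93909; denominator sine = -0.99027.
Result = 0.0376·4.335·(+0.93909) / (0.06·(-0.99027)) = -2.5765 rad/s; magnitude 2.5765 rad/s.

2.58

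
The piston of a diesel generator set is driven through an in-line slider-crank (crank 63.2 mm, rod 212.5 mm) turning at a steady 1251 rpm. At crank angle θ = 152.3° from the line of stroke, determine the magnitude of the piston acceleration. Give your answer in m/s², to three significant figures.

770

ω = 2π·1251/60 = 131 rad/s
x(θ) = r cosθ + √(L² − r² sin²θ); with ω constant, a = ω²·d²x/dθ².
d²x/dθ² = −r cosθ − r²(cos2θ)/√u − r⁴ sin²2θ/(4u^{3/2}),  u = L² − r² sin²θ = 0.0442932 m².
Substituting r = 0.0632 m, L = 0.2125 m, θ = 152.3°: d²x/dθ² = +0.04489 m.
a = ω²·d²x/dθ² = (131)²·(+0.04489) = +770.41 m/s²;  |a| = 770.41 m/s².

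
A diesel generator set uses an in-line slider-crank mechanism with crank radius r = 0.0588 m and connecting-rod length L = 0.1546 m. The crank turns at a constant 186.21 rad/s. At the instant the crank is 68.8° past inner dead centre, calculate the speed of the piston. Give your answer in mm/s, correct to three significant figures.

11700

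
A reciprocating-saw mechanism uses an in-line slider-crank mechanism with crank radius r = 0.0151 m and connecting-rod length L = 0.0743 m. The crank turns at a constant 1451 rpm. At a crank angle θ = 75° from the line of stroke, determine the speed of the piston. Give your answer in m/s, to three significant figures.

2.34

ω = 2π·1451/60 = 151.9 rad/s
For an in-line slider-crank, x = r cosθ + √(L² − r² sin²θ), so v = −rω sinθ·[1 + r cosθ/√(L² − r² sin²θ)].
With r = 0.0151 m, L = 0.0743 m, θ = 75°: √(L² − r² sin²θ) = 0.072854 m.
v = −0.0151·151.9·0.96593·[1 + 0.0151·0.25882/0.072854] = -2.3351 m/s.
|v| = 2.3351 m/s.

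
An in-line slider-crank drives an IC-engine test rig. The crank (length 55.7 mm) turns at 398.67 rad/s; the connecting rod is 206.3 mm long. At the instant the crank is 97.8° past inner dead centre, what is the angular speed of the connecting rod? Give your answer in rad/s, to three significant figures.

15.2

ω = 398.7 rad/s
The rod makes angle φ with the slider axis where L sinφ = r sinθ; differentiating, L cosφ·φ̇ = r ω cosθ.
L cosφ = √(L² − r² sin²θ) = 0.19878 m.
|ω_rod| = r ω |cosθ| / √(L² − r² sin²θ) = 0.0557·398.7·0.13572/0.19878 = 15.161 rad/s.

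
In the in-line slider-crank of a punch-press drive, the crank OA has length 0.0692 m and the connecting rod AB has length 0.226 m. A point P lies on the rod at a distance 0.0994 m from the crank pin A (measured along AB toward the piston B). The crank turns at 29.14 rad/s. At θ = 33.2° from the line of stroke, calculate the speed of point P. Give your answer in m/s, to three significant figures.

ω = 29.14 rad/s.  Crank-pin speed |V_A| = rω = 2.0165 m/s, perpendicular to OA.
Rod angle: sinφ = −(r/L) sinθ ⇒ φ = -9.652°; ω_rod = −rω cosθ/√(L²−r²sin²θ) = -7.5732 rad/s.
V_P = V_A + ω_rod × AP, with AP = 0.0994 m along the rod.
Components: V_Px = −rω sinθ − a·ω_rod·sinφ = -1.2304 m/s;  V_Py = rω cosθ + a·ω_rod·cosφ = +0.9452 m/s.
|V_P| = √(V_Px² + V_Py²) = 1.5515 m/s.

1.55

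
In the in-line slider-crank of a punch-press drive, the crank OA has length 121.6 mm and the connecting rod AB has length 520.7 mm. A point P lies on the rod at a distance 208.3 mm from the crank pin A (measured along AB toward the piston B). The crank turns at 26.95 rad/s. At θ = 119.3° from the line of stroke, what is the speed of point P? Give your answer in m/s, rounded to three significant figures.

ω = 26.95 rad/s.  Crank-pin speed |V_A| = rω = 3.2771 m/s, perpendicular to OA.
Rod angle: sinφ = −(r/L) sinθ ⇒ φ = -11.751°; ω_rod = −rω cosθ/√(L²−r²sin²θ) = +3.1459 rad/s.
V_P = V_A + ω_rod × AP, with AP = 0.2083 m along the rod.
Components: V_Px = −rω sinθ − a·ω_rod·sinφ = -2.7244 m/s;  V_Py = rω cosθ + a·ω_rod·cosφ = -0.9622 m/s.
|V_P| = √(V_Px² + V_Py²) = 2.8893 m/s.

2.89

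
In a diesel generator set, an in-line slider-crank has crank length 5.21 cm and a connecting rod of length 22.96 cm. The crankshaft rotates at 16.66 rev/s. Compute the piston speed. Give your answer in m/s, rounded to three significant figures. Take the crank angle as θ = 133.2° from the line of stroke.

3.35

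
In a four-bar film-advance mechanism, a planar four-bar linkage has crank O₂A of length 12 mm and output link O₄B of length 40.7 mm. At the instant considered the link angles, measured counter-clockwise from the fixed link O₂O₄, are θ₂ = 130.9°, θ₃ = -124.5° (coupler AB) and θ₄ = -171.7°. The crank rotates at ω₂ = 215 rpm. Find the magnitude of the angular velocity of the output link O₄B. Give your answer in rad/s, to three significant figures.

ω₂ = 22.51 rad/s (from 215 rpm).
Differentiating the loop-closure r₂e^{iθ₂}+r₃e^{iθ₃}=r₁+r₄e^{iθ₄} gives r₂ω₂e^{iθ₂}+r₃ω₃e^{iθ₃}=r₄ω₄e^{iθ₄}.
Eliminating the other unknown: ω₄ = r₂ω₂ sin(θ₂−θ₃) / [r₄ sin(θ₄−θ₃)].
Numerator sine = -0.96771; denominator sine = -0.73373.
Result = 0.012·22.51·(-0.96771) / (0.0407·(-0.73373)) = +8.7551 rad/s; magnitude 8.7551 rad/s.

8.76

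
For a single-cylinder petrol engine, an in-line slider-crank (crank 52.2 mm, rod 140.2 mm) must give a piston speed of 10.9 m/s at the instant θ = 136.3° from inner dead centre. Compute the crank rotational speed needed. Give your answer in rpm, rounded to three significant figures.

For an in-line slider-crank, |v_piston| = rω|sinθ|·[1 + r cosθ/√(L² − r² sin²θ)].
With r = 0.0522 m, L = 0.1402 m, θ = 136.3°: the bracketed kinematic factor |dx/dθ| = 0.026018 m.
ω = v/|dx/dθ| = 10.9/0.026018 = 418.94 rad/s.
N = 60ω/(2π) = 4000.5 rpm.

4000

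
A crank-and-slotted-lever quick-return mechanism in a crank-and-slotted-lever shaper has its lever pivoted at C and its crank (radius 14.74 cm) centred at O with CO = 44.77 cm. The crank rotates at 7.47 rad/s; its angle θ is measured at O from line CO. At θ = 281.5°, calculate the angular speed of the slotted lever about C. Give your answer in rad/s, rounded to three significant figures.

1.05

ω = 7.47 rad/s
Crank pin A relative to C: A = (d + r cosθ, r sinθ); lever angle φ = atan2(r sinθ, d + r cosθ).
Differentiating tanφ: φ̇ = rω(d cosθ + r)/(d² + r² + 2dr cosθ).
d² + r² + 2dr cosθ = |CA|² = 0.248475 m²;  d cosθ + r = +0.23666 m.
|ω_lever| = |0.1474·7.47·+0.23666| / 0.248475 = 1.0487 rad/s.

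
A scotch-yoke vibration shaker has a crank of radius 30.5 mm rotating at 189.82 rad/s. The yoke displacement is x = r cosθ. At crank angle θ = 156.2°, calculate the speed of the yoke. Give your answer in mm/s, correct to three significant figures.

ω = 189.8 rad/s
x = r cosθ ⇒ ẋ = −rω sinθ.
|v| = rω|sinθ| = 0.0305·189.8·|sin 156.2°| = 2.3363 m/s = 2336.3 mm/s.

2340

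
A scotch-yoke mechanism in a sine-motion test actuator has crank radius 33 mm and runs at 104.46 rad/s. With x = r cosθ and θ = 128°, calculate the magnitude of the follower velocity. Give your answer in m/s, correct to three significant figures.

2.72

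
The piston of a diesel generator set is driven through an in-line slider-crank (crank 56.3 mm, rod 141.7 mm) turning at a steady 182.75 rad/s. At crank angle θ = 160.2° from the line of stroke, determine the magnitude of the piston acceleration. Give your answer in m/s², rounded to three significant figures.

1180

ω = 182.8 rad/s
x(θ) = r cosθ + √(L² − r² sin²θ); with ω constant, a = ω²·d²x/dθ².
d²x/dθ² = −r cosθ − r²(cos2θ)/√u − r⁴ sin²2θ/(4u^{3/2}),  u = L² − r² sin²θ = 0.0197152 m².
Substituting r = 0.0563 m, L = 0.1417 m, θ = 160.2°: d²x/dθ² = +0.035209 m.
a = ω²·d²x/dθ² = (182.8)²·(+0.035209) = +1175.9 m/s²;  |a| = 1175.9 m/s².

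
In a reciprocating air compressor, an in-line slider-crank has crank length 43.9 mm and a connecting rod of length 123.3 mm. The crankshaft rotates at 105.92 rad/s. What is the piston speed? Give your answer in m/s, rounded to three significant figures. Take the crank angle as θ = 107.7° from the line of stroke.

ω = 105.9 rad/s
For an in-line slider-crank, x = r cosθ + √(L² − r² sin²θ), so v = −rω sinθ·[1 + r cosθ/√(L² − r² sin²θ)].
With r = 0.0439 m, L = 0.1233 m, θ = 107.7°: √(L² − r² sin²θ) = 0.11599 m.
v = −0.0439·105.9·0.95266·[1 + 0.0439·-0.30403/0.11599] = -3.92 m/s.
|v| = 3.92 m/s.

3.92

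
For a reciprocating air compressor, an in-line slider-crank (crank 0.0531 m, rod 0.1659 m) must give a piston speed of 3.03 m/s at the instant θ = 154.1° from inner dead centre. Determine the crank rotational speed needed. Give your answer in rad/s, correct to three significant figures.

184

For an in-line slider-crank, |v_piston| = rω|sinθ|·[1 + r cosθ/√(L² − r² sin²θ)].
With r = 0.0531 m, L = 0.1659 m, θ = 154.1°: the bracketed kinematic factor |dx/dθ| = 0.01645 m.
ω = v/|dx/dθ| = 3.03/0.01645 = 184.2 rad/s.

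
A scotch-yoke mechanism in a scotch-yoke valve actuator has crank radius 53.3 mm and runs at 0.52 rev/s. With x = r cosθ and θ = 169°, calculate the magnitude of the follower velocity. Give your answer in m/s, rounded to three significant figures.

0.0332

ω = 3.267 rad/s (from 0.52 rev/s).
x = r cosθ ⇒ ẋ = −rω sinθ.
|v| = rω|sinθ| = 0.0533·3.267·|sin 169°| = 0.033228 m/s.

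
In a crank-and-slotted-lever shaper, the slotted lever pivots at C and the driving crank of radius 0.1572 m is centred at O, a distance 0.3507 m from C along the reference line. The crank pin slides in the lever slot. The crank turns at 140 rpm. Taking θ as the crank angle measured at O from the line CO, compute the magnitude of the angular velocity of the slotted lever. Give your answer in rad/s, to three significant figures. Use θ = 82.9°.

2.86

ω = 14.66 rad/s (from 140 rpm).
Crank pin A relative to C: A = (d + r cosθ, r sinθ); lever angle φ = atan2(r sinθ, d + r cosθ).
Differentiating tanφ: φ̇ = rω(d cosθ + r)/(d² + r² + 2dr cosθ).
d² + r² + 2dr cosθ = |CA|² = 0.161331 m²;  d cosθ + r = +0.20055 m.
|ω_lever| = |0.1572·14.66·+0.20055| / 0.161331 = 2.8649 rad/s.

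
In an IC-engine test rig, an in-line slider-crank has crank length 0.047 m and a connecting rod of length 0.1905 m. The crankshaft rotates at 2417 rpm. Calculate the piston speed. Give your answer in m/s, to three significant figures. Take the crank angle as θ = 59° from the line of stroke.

ω = 2π·2417/60 = 253.1 rad/s
For an in-line slider-crank, x = r cosθ + √(L² − r² sin²θ), so v = −rω sinθ·[1 + r cosθ/√(L² − r² sin²θ)].
With r = 0.047 m, L = 0.1905 m, θ = 59°: √(L² − r² sin²θ) = 0.18619 m.
v = −0.047·253.1·0.85717·[1 + 0.047·0.51504/0.18619] = -11.523 m/s.
|v| = 11.523 m/s.

11.5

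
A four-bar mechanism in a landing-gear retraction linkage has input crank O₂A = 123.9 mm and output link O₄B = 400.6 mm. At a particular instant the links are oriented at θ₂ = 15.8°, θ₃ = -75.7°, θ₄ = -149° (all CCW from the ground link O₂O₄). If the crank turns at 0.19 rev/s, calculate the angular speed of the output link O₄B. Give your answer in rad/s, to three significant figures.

0.385

ω₂ = 1.194 rad/s (from 0.19 rev/s).
Differentiating the loop-closure r₂e^{iθ₂}+r₃e^{iθ₃}=r₁+r₄e^{iθ₄} gives r₂ω₂e^{iθ₂}+r₃ω₃e^{iθ₃}=r₄ω₄e^{iθ₄}.
Eliminating the other unknown: ω₄ = r₂ω₂ sin(θ₂−θ₃) / [r₄ sin(θ₄−θ₃)].
Numerator sine = +0.99966; denominator sine = -0.95782.
Result = 0.1239·1.194·(+0.99966) / (0.4006·(-0.95782)) = -0.38535 rad/s; magnitude 0.38535 rad/s.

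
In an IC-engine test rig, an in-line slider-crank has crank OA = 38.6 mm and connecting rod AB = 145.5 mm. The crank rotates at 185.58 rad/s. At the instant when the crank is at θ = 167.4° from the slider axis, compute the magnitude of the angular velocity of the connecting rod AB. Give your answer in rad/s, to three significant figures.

48.1

ω = 185.6 rad/s
The rod makes angle φ with the slider axis where L sinφ = r sinθ; differentiating, L cosφ·φ̇ = r ω cosθ.
L cosφ = √(L² − r² sin²θ) = 0.14526 m.
|ω_rod| = r ω |cosθ| / √(L² − r² sin²θ) = 0.0386·185.6·0.97592/0.14526 = 48.128 rad/s.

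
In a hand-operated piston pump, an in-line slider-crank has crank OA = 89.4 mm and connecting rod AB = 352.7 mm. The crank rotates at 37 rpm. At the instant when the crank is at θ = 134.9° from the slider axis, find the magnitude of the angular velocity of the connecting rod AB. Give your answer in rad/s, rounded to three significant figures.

0.705

ω = 3.875 rad/s (converted from 37 rpm).
The rod makes angle φ with the slider axis where L sinφ = r sinθ; differentiating, L cosφ·φ̇ = r ω cosθ.
L cosφ = √(L² − r² sin²θ) = 0.34697 m.
|ω_rod| = r ω |cosθ| / √(L² − r² sin²θ) = 0.0894·3.875·0.70587/0.34697 = 0.7047 rad/s.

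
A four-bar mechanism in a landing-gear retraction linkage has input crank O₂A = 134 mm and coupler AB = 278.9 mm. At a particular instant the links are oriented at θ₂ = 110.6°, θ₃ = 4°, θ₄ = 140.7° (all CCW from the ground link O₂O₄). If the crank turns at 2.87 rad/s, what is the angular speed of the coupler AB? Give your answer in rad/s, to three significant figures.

1.01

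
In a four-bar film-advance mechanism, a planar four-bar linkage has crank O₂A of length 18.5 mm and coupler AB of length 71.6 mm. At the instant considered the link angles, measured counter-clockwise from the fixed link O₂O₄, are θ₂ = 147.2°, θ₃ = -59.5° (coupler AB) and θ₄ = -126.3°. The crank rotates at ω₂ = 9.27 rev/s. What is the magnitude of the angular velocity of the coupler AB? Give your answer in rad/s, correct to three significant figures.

16.3

ω₂ = 58.25 rad/s (from 9.27 rev/s).
Differentiating the loop-closure r₂e^{iθ₂}+r₃e^{iθ₃}=r₁+r₄e^{iθ₄} gives r₂ω₂e^{iθ₂}+r₃ω₃e^{iθ₃}=r₄ω₄e^{iθ₄}.
Eliminating the other unknown: ω₃ = r₂ω₂ sin(θ₄−θ₂) / [r₃ sin(θ₃−θ₄)].
Numerator sine = +0.99813; denominator sine = +0.91914.
Result = 0.0185·58.25·(+0.99813) / (0.0716·(+0.91914)) = +16.343 rad/s; magnitude 16.343 rad/s.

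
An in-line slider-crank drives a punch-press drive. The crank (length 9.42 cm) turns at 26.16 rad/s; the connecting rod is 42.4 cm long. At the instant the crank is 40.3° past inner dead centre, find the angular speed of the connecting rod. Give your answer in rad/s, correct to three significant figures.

ω = 26.16 rad/s
The rod makes angle φ with the slider axis where L sinφ = r sinθ; differentiating, L cosφ·φ̇ = r ω cosθ.
L cosφ = √(L² − r² sin²θ) = 0.4196 m.
|ω_rod| = r ω |cosθ| / √(L² − r² sin²θ) = 0.0942·26.16·0.76267/0.4196 = 4.4791 rad/s.

4.48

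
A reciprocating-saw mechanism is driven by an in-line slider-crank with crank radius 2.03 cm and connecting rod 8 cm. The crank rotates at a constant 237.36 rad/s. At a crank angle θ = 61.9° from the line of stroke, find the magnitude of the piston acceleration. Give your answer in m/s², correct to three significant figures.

ω = 237.4 rad/s
x(θ) = r cosθ + √(L² − r² sin²θ); with ω constant, a = ω²·d²x/dθ².
d²x/dθ² = −r cosθ − r²(cos2θ)/√u − r⁴ sin²2θ/(4u^{3/2}),  u = L² − r² sin²θ = 0.00607933 m².
Substituting r = 0.0203 m, L = 0.08 m, θ = 61.9°: d²x/dθ² = -0.0066832 m.
a = ω²·d²x/dθ² = (237.4)²·(-0.0066832) = -376.53 m/s²;  |a| = 376.53 m/s².

377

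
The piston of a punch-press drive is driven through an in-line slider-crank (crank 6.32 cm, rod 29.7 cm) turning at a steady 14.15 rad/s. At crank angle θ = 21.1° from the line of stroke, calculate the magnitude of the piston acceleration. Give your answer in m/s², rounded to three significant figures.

ω = 14.15 rad/s
x(θ) = r cosθ + √(L² − r² sin²θ); with ω constant, a = ω²·d²x/dθ².
d²x/dθ² = −r cosθ − r²(cos2θ)/√u − r⁴ sin²2θ/(4u^{3/2}),  u = L² − r² sin²θ = 0.0876914 m².
Substituting r = 0.0632 m, L = 0.297 m, θ = 21.1°: d²x/dθ² = -0.069024 m.
a = ω²·d²x/dθ² = (14.15)²·(-0.069024) = -13.82 m/s²;  |a| = 13.82 m/s².

13.8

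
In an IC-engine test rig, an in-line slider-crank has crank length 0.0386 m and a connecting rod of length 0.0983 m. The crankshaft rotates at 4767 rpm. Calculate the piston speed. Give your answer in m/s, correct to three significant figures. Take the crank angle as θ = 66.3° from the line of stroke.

20.6

ω = 2π·4767/60 = 499.2 rad/s
For an in-line slider-crank, x = r cosθ + √(L² − r² sin²θ), so v = −rω sinθ·[1 + r cosθ/√(L² − r² sin²θ)].
With r = 0.0386 m, L = 0.0983 m, θ = 66.3°: √(L² − r² sin²θ) = 0.091726 m.
v = −0.0386·499.2·0.91566·[1 + 0.0386·0.40195/0.091726] = -20.628 m/s.
|v| = 20.628 m/s.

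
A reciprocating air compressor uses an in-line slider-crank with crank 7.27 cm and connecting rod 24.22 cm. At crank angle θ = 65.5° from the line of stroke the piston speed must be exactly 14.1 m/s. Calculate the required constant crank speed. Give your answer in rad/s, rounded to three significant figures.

189

For an in-line slider-crank, |v_piston| = rω|sinθ|·[1 + r cosθ/√(L² − r² sin²θ)].
With r = 0.0727 m, L = 0.2422 m, θ = 65.5°: the bracketed kinematic factor |dx/dθ| = 0.074714 m.
ω = v/|dx/dθ| = 14.1/0.074714 = 188.72 rad/s.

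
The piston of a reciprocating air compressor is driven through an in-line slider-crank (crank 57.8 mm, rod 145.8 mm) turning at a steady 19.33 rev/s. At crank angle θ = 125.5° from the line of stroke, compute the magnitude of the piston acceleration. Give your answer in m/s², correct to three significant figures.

597

ω = 2π·19.3 = 121.5 rad/s
x(θ) = r cosθ + √(L² − r² sin²θ); with ω constant, a = ω²·d²x/dθ².
d²x/dθ² = −r cosθ − r²(cos2θ)/√u − r⁴ sin²2θ/(4u^{3/2}),  u = L² − r² sin²θ = 0.0190434 m².
Substituting r = 0.0578 m, L = 0.1458 m, θ = 125.5°: d²x/dθ² = +0.040497 m.
a = ω²·d²x/dθ² = (121.5)²·(+0.040497) = +597.38 m/s²;  |a| = 597.38 m/s².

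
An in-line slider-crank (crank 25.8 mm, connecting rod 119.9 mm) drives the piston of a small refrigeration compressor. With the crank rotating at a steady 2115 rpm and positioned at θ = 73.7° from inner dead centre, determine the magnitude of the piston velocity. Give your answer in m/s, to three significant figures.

5.82

ω = 2π·2115/60 = 221.5 rad/s
For an in-line slider-crank, x = r cosθ + √(L² − r² sin²θ), so v = −rω sinθ·[1 + r cosθ/√(L² − r² sin²θ)].
With r = 0.0258 m, L = 0.1199 m, θ = 73.7°: √(L² − r² sin²θ) = 0.11731 m.
v = −0.0258·221.5·0.95981·[1 + 0.0258·0.28067/0.11731] = -5.8231 m/s.
|v| = 5.8231 m/s.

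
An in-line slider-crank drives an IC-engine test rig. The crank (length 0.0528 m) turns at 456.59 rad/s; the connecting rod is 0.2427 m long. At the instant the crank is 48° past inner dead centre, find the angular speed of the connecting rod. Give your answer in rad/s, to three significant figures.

67.4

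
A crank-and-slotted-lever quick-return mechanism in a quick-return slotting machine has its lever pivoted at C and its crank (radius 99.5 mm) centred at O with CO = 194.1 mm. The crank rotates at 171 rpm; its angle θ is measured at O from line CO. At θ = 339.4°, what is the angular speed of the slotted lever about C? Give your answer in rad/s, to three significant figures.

5.98

ω = 17.91 rad/s (from 171 rpm).
Crank pin A relative to C: A = (d + r cosθ, r sinθ); lever angle φ = atan2(r sinθ, d + r cosθ).
Differentiating tanφ: φ̇ = rω(d cosθ + r)/(d² + r² + 2dr cosθ).
d² + r² + 2dr cosθ = |CA|² = 0.0837312 m²;  d cosθ + r = +0.28119 m.
|ω_lever| = |0.0995·17.91·+0.28119| / 0.0837312 = 5.9836 rad/s.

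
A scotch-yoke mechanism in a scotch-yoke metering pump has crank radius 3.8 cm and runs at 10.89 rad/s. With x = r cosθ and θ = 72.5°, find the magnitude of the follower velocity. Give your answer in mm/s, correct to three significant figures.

ω = 10.89 rad/s
x = r cosθ ⇒ ẋ = −rω sinθ.
|v| = rω|sinθ| = 0.038·10.89·|sin 72.5°| = 0.39467 m/s = 394.67 mm/s.

395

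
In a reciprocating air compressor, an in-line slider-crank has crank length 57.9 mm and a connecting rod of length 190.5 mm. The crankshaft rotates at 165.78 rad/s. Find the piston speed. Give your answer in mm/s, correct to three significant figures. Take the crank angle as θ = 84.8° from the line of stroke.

9840

ω = 165.8 rad/s
For an in-line slider-crank, x = r cosθ + √(L² − r² sin²θ), so v = −rω sinθ·[1 + r cosθ/√(L² − r² sin²θ)].
With r = 0.0579 m, L = 0.1905 m, θ = 84.8°: √(L² − r² sin²θ) = 0.18156 m.
v = −0.0579·165.8·0.99588·[1 + 0.0579·0.09063/0.18156] = -9.8354 m/s.
|v| = 9.8354 m/s = 9835.4 mm/s.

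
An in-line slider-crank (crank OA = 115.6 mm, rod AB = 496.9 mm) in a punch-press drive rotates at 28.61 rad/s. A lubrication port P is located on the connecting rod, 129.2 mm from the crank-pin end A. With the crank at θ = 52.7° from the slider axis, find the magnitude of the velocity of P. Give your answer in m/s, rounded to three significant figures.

3.11

ω = 28.61 rad/s.  Crank-pin speed |V_A| = rω = 3.3073 m/s, perpendicular to OA.
Rod angle: sinφ = −(r/L) sinθ ⇒ φ = -10.665°; ω_rod = −rω cosθ/√(L²−r²sin²θ) = -4.1043 rad/s.
V_P = V_A + ω_rod × AP, with AP = 0.1292 m along the rod.
Components: V_Px = −rω sinθ − a·ω_rod·sinφ = -2.729 m/s;  V_Py = rω cosθ + a·ω_rod·cosφ = +1.4831 m/s.
|V_P| = √(V_Px² + V_Py²) = 3.106 m/s.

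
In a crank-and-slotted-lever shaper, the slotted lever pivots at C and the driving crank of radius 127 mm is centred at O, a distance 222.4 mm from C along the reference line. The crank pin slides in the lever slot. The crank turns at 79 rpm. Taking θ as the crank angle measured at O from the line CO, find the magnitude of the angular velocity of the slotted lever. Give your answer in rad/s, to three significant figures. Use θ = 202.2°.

6.24

ω = 8.273 rad/s (from 79 rpm).
Crank pin A relative to C: A = (d + r cosθ, r sinθ); lever angle φ = atan2(r sinθ, d + r cosθ).
Differentiating tanφ: φ̇ = rω(d cosθ + r)/(d² + r² + 2dr cosθ).
d² + r² + 2dr cosθ = |CA|² = 0.0132887 m²;  d cosθ + r = -0.078914 m.
|ω_lever| = |0.127·8.273·-0.078914| / 0.0132887 = 6.2392 rad/s.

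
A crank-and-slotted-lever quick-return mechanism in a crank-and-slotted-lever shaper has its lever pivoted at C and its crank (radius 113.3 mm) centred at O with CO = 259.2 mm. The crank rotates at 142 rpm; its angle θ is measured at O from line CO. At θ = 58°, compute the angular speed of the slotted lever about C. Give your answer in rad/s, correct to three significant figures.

3.80

ω = 14.87 rad/s (from 142 rpm).
Crank pin A relative to C: A = (d + r cosθ, r sinθ); lever angle φ = atan2(r sinθ, d + r cosθ).
Differentiating tanφ: φ̇ = rω(d cosθ + r)/(d² + r² + 2dr cosθ).
d² + r² + 2dr cosθ = |CA|² = 0.111146 m²;  d cosθ + r = +0.25066 m.
|ω_lever| = |0.1133·14.87·+0.25066| / 0.111146 = 3.7995 rad/s.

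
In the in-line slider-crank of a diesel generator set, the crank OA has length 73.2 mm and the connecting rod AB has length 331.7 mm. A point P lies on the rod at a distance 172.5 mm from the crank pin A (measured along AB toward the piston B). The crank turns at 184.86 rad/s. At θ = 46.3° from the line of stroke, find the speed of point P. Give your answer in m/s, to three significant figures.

ω = 184.9 rad/s.  Crank-pin speed |V_A| = rω = 13.532 m/s, perpendicular to OA.
Rod angle: sinφ = −(r/L) sinθ ⇒ φ = -9.181°; ω_rod = −rω cosθ/√(L²−r²sin²θ) = -28.55 rad/s.
V_P = V_A + ω_rod × AP, with AP = 0.1725 m along the rod.
Components: V_Px = −rω sinθ − a·ω_rod·sinφ = -10.569 m/s;  V_Py = rω cosθ + a·ω_rod·cosφ = +4.487 m/s.
|V_P| = √(V_Px² + V_Py²) = 11.482 m/s.

11.5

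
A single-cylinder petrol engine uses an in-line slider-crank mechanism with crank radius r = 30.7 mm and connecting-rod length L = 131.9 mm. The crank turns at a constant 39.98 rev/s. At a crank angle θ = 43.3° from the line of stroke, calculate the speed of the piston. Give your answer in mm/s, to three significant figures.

ω = 2π·40 = 251.2 rad/s
For an in-line slider-crank, x = r cosθ + √(L² − r² sin²θ), so v = −rω sinθ·[1 + r cosθ/√(L² − r² sin²θ)].
With r = 0.0307 m, L = 0.1319 m, θ = 43.3°: √(L² − r² sin²θ) = 0.13021 m.
v = −0.0307·251.2·0.68582·[1 + 0.0307·0.72777/0.13021] = -6.1965 m/s.
|v| = 6.1965 m/s = 6196.5 mm/s.

6200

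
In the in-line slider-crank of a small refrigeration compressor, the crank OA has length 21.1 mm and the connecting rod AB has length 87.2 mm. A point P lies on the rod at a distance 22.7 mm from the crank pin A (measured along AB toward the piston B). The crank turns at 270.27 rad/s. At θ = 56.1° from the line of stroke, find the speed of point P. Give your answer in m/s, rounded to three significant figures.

ω = 270.3 rad/s.  Crank-pin speed |V_A| = rω = 5.7027 m/s, perpendicular to OA.
Rod angle: sinφ = −(r/L) sinθ ⇒ φ = -11.586°; ω_rod = −rω cosθ/√(L²−r²sin²θ) = -37.234 rad/s.
V_P = V_A + ω_rod × AP, with AP = 0.0227 m along the rod.
Components: V_Px = −rω sinθ − a·ω_rod·sinφ = -4.9031 m/s;  V_Py = rω cosθ + a·ω_rod·cosφ = +2.3527 m/s.
|V_P| = √(V_Px² + V_Py²) = 5.4383 m/s.

5.44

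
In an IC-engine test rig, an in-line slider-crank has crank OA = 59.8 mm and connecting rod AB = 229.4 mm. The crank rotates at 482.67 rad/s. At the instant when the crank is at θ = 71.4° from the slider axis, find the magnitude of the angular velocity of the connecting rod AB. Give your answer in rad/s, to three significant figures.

41.4

ω = 482.7 rad/s
The rod makes angle φ with the slider axis where L sinφ = r sinθ; differentiating, L cosφ·φ̇ = r ω cosθ.
L cosφ = √(L² − r² sin²θ) = 0.22229 m.
|ω_rod| = r ω |cosθ| / √(L² − r² sin²θ) = 0.0598·482.7·0.31896/0.22229 = 41.416 rad/s.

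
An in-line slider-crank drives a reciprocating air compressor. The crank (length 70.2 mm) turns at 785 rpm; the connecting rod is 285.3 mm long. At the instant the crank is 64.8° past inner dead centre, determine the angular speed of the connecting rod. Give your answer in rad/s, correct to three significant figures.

8.83

ω = 82.21 rad/s (converted from 785 rpm).
The rod makes angle φ with the slider axis where L sinφ = r sinθ; differentiating, L cosφ·φ̇ = r ω cosθ.
L cosφ = √(L² − r² sin²θ) = 0.27814 m.
|ω_rod| = r ω |cosθ| / √(L² − r² sin²θ) = 0.0702·82.21·0.42578/0.27814 = 8.834 rad/s.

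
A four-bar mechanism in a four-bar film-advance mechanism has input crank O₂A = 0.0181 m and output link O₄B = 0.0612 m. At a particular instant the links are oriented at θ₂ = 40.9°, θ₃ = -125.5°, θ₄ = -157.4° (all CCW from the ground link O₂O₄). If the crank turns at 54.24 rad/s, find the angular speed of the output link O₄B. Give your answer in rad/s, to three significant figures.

7.14

ω₂ = 54.24 rad/s
Differentiating the loop-closure r₂e^{iθ₂}+r₃e^{iθ₃}=r₁+r₄e^{iθ₄} gives r₂ω₂e^{iθ₂}+r₃ω₃e^{iθ₃}=r₄ω₄e^{iθ₄}.
Eliminating the other unknown: ω₄ = r₂ω₂ sin(θ₂−θ₃) / [r₄ sin(θ₄−θ₃)].
Numerator sine = +0.23514; denominator sine = -0.52844.
Result = 0.0181·54.24·(+0.23514) / (0.0612·(-0.52844)) = -7.1381 rad/s; magnitude 7.1381 rad/s.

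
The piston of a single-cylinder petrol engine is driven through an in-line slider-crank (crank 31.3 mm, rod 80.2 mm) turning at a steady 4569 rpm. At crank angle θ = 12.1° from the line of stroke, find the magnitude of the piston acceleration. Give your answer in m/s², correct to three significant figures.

9580

ω = 2π·4569/60 = 478.5 rad/s
x(θ) = r cosθ + √(L² − r² sin²θ); with ω constant, a = ω²·d²x/dθ².
d²x/dθ² = −r cosθ − r²(cos2θ)/√u − r⁴ sin²2θ/(4u^{3/2}),  u = L² − r² sin²θ = 0.00638899 m².
Substituting r = 0.0313 m, L = 0.0802 m, θ = 12.1°: d²x/dθ² = -0.041863 m.
a = ω²·d²x/dθ² = (478.5)²·(-0.041863) = -9583.7 m/s²;  |a| = 9583.7 m/s².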